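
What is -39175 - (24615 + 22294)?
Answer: -86084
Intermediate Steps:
-39175 - (24615 + 22294) = -39175 - 1*46909 = -39175 - 46909 = -86084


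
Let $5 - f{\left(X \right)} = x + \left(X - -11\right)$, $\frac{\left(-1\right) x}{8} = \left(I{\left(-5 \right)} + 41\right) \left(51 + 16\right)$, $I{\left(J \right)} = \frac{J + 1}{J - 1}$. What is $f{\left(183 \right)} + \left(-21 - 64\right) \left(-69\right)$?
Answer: $\frac{84028}{3} \approx 28009.0$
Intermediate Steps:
$I{\left(J \right)} = \frac{1 + J}{-1 + J}$
$x = - \frac{67000}{3}$ ($x = - 8 \left(\frac{1 - 5}{-1 - 5} + 41\right) \left(51 + 16\right) = - 8 \left(\frac{1}{-6} \left(-4\right) + 41\right) 67 = - 8 \left(\left(- \frac{1}{6}\right) \left(-4\right) + 41\right) 67 = - 8 \left(\frac{2}{3} + 41\right) 67 = - 8 \cdot \frac{125}{3} \cdot 67 = \left(-8\right) \frac{8375}{3} = - \frac{67000}{3} \approx -22333.0$)
$f{\left(X \right)} = \frac{66982}{3} - X$ ($f{\left(X \right)} = 5 - \left(- \frac{67000}{3} + \left(X - -11\right)\right) = 5 - \left(- \frac{67000}{3} + \left(X + 11\right)\right) = 5 - \left(- \frac{67000}{3} + \left(11 + X\right)\right) = 5 - \left(- \frac{66967}{3} + X\right) = \frac{66982}{3} - X$)
$f{\left(183 \right)} + \left(-21 - 64\right) \left(-69\right) = \left(\frac{66982}{3} - 183\right) + \left(-21 - 64\right) \left(-69\right) = \left(\frac{66982}{3} - 183\right) - -5865 = \frac{66433}{3} + 5865 = \frac{84028}{3}$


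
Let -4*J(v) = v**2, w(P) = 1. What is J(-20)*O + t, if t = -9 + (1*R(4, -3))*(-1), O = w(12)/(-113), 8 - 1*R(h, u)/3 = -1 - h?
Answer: -5324/113 ≈ -47.115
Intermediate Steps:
R(h, u) = 27 + 3*h (R(h, u) = 24 - 3*(-1 - h) = 24 + (3 + 3*h) = 27 + 3*h)
J(v) = -v**2/4
O = -1/113 (O = 1/(-113) = 1*(-1/113) = -1/113 ≈ -0.0088496)
t = -48 (t = -9 + (1*(27 + 3*4))*(-1) = -9 + (1*(27 + 12))*(-1) = -9 + (1*39)*(-1) = -9 + 39*(-1) = -9 - 39 = -48)
J(-20)*O + t = -1/4*(-20)**2*(-1/113) - 48 = -1/4*400*(-1/113) - 48 = -100*(-1/113) - 48 = 100/113 - 48 = -5324/113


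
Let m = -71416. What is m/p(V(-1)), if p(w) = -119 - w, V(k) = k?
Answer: 35708/59 ≈ 605.22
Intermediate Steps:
m/p(V(-1)) = -71416/(-119 - 1*(-1)) = -71416/(-119 + 1) = -71416/(-118) = -71416*(-1/118) = 35708/59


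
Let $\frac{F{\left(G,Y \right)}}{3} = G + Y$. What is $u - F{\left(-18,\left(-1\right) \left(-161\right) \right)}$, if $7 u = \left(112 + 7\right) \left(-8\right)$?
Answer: $-565$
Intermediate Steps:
$F{\left(G,Y \right)} = 3 G + 3 Y$ ($F{\left(G,Y \right)} = 3 \left(G + Y\right) = 3 G + 3 Y$)
$u = -136$ ($u = \frac{\left(112 + 7\right) \left(-8\right)}{7} = \frac{119 \left(-8\right)}{7} = \frac{1}{7} \left(-952\right) = -136$)
$u - F{\left(-18,\left(-1\right) \left(-161\right) \right)} = -136 - \left(3 \left(-18\right) + 3 \left(\left(-1\right) \left(-161\right)\right)\right) = -136 - \left(-54 + 3 \cdot 161\right) = -136 - \left(-54 + 483\right) = -136 - 429 = -565$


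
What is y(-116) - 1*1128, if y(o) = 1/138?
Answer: -155663/138 ≈ -1128.0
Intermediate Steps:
y(o) = 1/138
y(-116) - 1*1128 = 1/138 - 1*1128 = 1/138 - 1128 = -155663/138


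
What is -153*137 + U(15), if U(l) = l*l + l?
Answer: -20721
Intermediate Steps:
U(l) = l + l² (U(l) = l² + l = l + l²)
-153*137 + U(15) = -153*137 + 15*(1 + 15) = -20961 + 15*16 = -20961 + 240 = -20721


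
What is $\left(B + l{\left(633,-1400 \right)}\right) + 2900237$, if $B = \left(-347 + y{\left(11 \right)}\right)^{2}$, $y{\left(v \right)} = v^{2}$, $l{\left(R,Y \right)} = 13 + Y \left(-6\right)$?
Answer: $2959726$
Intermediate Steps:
$l{\left(R,Y \right)} = 13 - 6 Y$
$B = 51076$ ($B = \left(-347 + 11^{2}\right)^{2} = \left(-347 + 121\right)^{2} = \left(-226\right)^{2} = 51076$)
$\left(B + l{\left(633,-1400 \right)}\right) + 2900237 = \left(51076 + \left(13 - -8400\right)\right) + 2900237 = \left(51076 + \left(13 + 8400\right)\right) + 2900237 = \left(51076 + 8413\right) + 2900237 = 59489 + 2900237 = 2959726$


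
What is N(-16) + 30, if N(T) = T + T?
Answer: -2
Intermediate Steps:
N(T) = 2*T
N(-16) + 30 = 2*(-16) + 30 = -32 + 30 = -2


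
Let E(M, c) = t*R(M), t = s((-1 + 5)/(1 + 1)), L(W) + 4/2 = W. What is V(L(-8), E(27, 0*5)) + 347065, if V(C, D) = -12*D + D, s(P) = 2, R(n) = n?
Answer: 346471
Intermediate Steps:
L(W) = -2 + W
t = 2
E(M, c) = 2*M
V(C, D) = -11*D
V(L(-8), E(27, 0*5)) + 347065 = -22*27 + 347065 = -11*54 + 347065 = -594 + 347065 = 346471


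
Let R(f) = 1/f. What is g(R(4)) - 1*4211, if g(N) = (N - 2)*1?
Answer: -16851/4 ≈ -4212.8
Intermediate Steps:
g(N) = -2 + N (g(N) = (-2 + N)*1 = -2 + N)
g(R(4)) - 1*4211 = (-2 + 1/4) - 1*4211 = (-2 + ¼) - 4211 = -7/4 - 4211 = -16851/4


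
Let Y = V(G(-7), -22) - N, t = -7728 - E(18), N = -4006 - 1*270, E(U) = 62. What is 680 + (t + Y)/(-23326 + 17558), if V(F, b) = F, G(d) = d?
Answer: 560823/824 ≈ 680.61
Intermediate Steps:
N = -4276 (N = -4006 - 270 = -4276)
t = -7790 (t = -7728 - 1*62 = -7728 - 62 = -7790)
Y = 4269 (Y = -7 - 1*(-4276) = -7 + 4276 = 4269)
680 + (t + Y)/(-23326 + 17558) = 680 + (-7790 + 4269)/(-23326 + 17558) = 680 - 3521/(-5768) = 680 - 3521*(-1/5768) = 680 + 503/824 = 560823/824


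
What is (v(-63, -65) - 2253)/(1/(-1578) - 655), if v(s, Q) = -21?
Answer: 3588372/1033591 ≈ 3.4718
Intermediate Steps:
(v(-63, -65) - 2253)/(1/(-1578) - 655) = (-21 - 2253)/(1/(-1578) - 655) = -2274/(-1/1578 - 655) = -2274/(-1033591/1578) = -2274*(-1578/1033591) = 3588372/1033591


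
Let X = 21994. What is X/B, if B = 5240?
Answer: 10997/2620 ≈ 4.1973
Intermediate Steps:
X/B = 21994/5240 = 21994*(1/5240) = 10997/2620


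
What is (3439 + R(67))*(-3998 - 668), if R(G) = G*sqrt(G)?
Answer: -16046374 - 312622*sqrt(67) ≈ -1.8605e+7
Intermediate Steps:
R(G) = G**(3/2)
(3439 + R(67))*(-3998 - 668) = (3439 + 67**(3/2))*(-3998 - 668) = (3439 + 67*sqrt(67))*(-4666) = -16046374 - 312622*sqrt(67)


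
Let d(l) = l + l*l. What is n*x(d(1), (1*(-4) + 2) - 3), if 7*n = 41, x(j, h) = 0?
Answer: 0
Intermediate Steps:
d(l) = l + l²
n = 41/7 (n = (⅐)*41 = 41/7 ≈ 5.8571)
n*x(d(1), (1*(-4) + 2) - 3) = (41/7)*0 = 0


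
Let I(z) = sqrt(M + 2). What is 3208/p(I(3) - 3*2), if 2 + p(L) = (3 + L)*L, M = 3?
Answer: 5614/3 + 802*sqrt(5) ≈ 3664.7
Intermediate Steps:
I(z) = sqrt(5) (I(z) = sqrt(3 + 2) = sqrt(5))
p(L) = -2 + L*(3 + L) (p(L) = -2 + (3 + L)*L = -2 + L*(3 + L))
3208/p(I(3) - 3*2) = 3208/(-2 + (sqrt(5) - 3*2)**2 + 3*(sqrt(5) - 3*2)) = 3208/(-2 + (sqrt(5) - 6)**2 + 3*(sqrt(5) - 6)) = 3208/(-2 + (-6 + sqrt(5))**2 + 3*(-6 + sqrt(5))) = 3208/(-2 + (-6 + sqrt(5))**2 + (-18 + 3*sqrt(5))) = 3208/(-20 + (-6 + sqrt(5))**2 + 3*sqrt(5))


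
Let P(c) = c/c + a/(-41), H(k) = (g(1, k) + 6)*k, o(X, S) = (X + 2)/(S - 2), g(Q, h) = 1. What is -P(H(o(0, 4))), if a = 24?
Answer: -17/41 ≈ -0.41463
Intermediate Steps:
o(X, S) = (2 + X)/(-2 + S)
H(k) = 7*k (H(k) = (1 + 6)*k = 7*k)
P(c) = 17/41 (P(c) = c/c + 24/(-41) = 1 + 24*(-1/41) = 1 - 24/41 = 17/41)
-P(H(o(0, 4))) = -1*17/41 = -17/41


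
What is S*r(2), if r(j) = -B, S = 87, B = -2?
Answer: 174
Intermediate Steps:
r(j) = 2 (r(j) = -1*(-2) = 2)
S*r(2) = 87*2 = 174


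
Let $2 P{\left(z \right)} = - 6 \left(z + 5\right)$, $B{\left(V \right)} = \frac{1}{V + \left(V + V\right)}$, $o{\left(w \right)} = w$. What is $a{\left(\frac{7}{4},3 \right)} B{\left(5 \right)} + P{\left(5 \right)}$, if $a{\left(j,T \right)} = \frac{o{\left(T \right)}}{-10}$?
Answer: $- \frac{1501}{50} \approx -30.02$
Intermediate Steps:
$B{\left(V \right)} = \frac{1}{3 V}$ ($B{\left(V \right)} = \frac{1}{V + 2 V} = \frac{1}{3 V}$)
$a{\left(j,T \right)} = - \frac{T}{10}$ ($a{\left(j,T \right)} = \frac{T}{-10} = T \left(- \frac{1}{10}\right) = - \frac{T}{10}$)
$P{\left(z \right)} = -15 - 3 z$ ($P{\left(z \right)} = \frac{\left(-6\right) \left(z + 5\right)}{2} = \frac{\left(-6\right) \left(5 + z\right)}{2} = \frac{-30 - 6 z}{2} = -15 - 3 z$)
$a{\left(\frac{7}{4},3 \right)} B{\left(5 \right)} + P{\left(5 \right)} = \left(- \frac{1}{10}\right) 3 \frac{1}{3 \cdot 5} - 30 = - \frac{3 \cdot \frac{1}{3} \cdot \frac{1}{5}}{10} - 30 = \left(- \frac{3}{10}\right) \frac{1}{15} - 30 = - \frac{1}{50} - 30 = - \frac{1501}{50}$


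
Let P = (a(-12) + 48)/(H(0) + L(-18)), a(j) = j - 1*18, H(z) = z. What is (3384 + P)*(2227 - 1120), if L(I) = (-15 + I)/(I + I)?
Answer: 41446080/11 ≈ 3.7678e+6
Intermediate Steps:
a(j) = -18 + j (a(j) = j - 18 = -18 + j)
L(I) = (-15 + I)/(2*I) (L(I) = (-15 + I)/((2*I)) = (-15 + I)*(1/(2*I)) = (-15 + I)/(2*I))
P = 216/11 (P = ((-18 - 12) + 48)/(0 + (½)*(-15 - 18)/(-18)) = (-30 + 48)/(0 + (½)*(-1/18)*(-33)) = 18/(0 + 11/12) = 18/(11/12) = 18*(12/11) = 216/11 ≈ 19.636)
(3384 + P)*(2227 - 1120) = (3384 + 216/11)*(2227 - 1120) = (37440/11)*1107 = 41446080/11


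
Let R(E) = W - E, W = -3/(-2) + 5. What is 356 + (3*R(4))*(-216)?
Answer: -1264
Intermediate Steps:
W = 13/2 (W = -3*(-½) + 5 = 3/2 + 5 = 13/2 ≈ 6.5000)
R(E) = 13/2 - E
356 + (3*R(4))*(-216) = 356 + (3*(13/2 - 1*4))*(-216) = 356 + (3*(13/2 - 4))*(-216) = 356 + (3*(5/2))*(-216) = 356 + (15/2)*(-216) = 356 - 1620 = -1264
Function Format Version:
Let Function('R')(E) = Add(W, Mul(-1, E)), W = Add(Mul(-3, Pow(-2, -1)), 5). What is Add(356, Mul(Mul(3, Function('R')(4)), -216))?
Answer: -1264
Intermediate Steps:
W = Rational(13, 2) (W = Add(Mul(-3, Rational(-1, 2)), 5) = Add(Rational(3, 2), 5) = Rational(13, 2) ≈ 6.5000)
Function('R')(E) = Add(Rational(13, 2), Mul(-1, E))
Add(356, Mul(Mul(3, Function('R')(4)), -216)) = Add(356, Mul(Mul(3, Add(Rational(13, 2), Mul(-1, 4))), -216)) = Add(356, Mul(Mul(3, Add(Rational(13, 2), -4)), -216)) = Add(356, Mul(Mul(3, Rational(5, 2)), -216)) = Add(356, Mul(Rational(15, 2), -216)) = Add(356, -1620) = -1264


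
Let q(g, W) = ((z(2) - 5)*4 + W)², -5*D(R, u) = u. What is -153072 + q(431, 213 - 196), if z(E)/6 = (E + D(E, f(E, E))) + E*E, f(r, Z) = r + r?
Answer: -3455919/25 ≈ -1.3824e+5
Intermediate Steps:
f(r, Z) = 2*r
D(R, u) = -u/5
z(E) = 6*E² + 18*E/5 (z(E) = 6*((E - 2*E/5) + E*E) = 6*((E - 2*E/5) + E²) = 6*(3*E/5 + E²) = 6*(E² + 3*E/5) = 6*E² + 18*E/5)
q(g, W) = (524/5 + W)² (q(g, W) = (((6/5)*2*(3 + 5*2) - 5)*4 + W)² = (((6/5)*2*(3 + 10) - 5)*4 + W)² = (((6/5)*2*13 - 5)*4 + W)² = ((156/5 - 5)*4 + W)² = ((131/5)*4 + W)² = (524/5 + W)²)
-153072 + q(431, 213 - 196) = -153072 + (524 + 5*(213 - 196))²/25 = -153072 + (524 + 5*17)²/25 = -153072 + (524 + 85)²/25 = -153072 + (1/25)*609² = -153072 + (1/25)*370881 = -153072 + 370881/25 = -3455919/25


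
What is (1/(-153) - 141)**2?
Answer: 465437476/23409 ≈ 19883.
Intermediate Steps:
(1/(-153) - 141)**2 = (-1/153 - 141)**2 = (-21574/153)**2 = 465437476/23409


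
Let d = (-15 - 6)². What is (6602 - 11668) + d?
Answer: -4625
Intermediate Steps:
d = 441 (d = (-21)² = 441)
(6602 - 11668) + d = (6602 - 11668) + 441 = -5066 + 441 = -4625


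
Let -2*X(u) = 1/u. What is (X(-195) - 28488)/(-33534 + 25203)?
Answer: 11110319/3249090 ≈ 3.4195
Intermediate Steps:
X(u) = -1/(2*u)
(X(-195) - 28488)/(-33534 + 25203) = (-1/2/(-195) - 28488)/(-33534 + 25203) = (-1/2*(-1/195) - 28488)/(-8331) = (1/390 - 28488)*(-1/8331) = -11110319/390*(-1/8331) = 11110319/3249090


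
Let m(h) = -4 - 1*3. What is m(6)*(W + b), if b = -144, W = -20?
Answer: 1148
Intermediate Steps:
m(h) = -7 (m(h) = -4 - 3 = -7)
m(6)*(W + b) = -7*(-20 - 144) = -7*(-164) = 1148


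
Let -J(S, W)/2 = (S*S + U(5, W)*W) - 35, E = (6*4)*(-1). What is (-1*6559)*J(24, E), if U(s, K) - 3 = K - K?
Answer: 6152342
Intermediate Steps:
U(s, K) = 3 (U(s, K) = 3 + (K - K) = 3 + 0 = 3)
E = -24 (E = 24*(-1) = -24)
J(S, W) = 70 - 6*W - 2*S² (J(S, W) = -2*((S*S + 3*W) - 35) = -2*((S² + 3*W) - 35) = -2*(-35 + S² + 3*W) = 70 - 6*W - 2*S²)
(-1*6559)*J(24, E) = (-1*6559)*(70 - 6*(-24) - 2*24²) = -6559*(70 + 144 - 2*576) = -6559*(70 + 144 - 1152) = -6559*(-938) = 6152342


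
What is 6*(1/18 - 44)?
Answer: -791/3 ≈ -263.67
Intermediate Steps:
6*(1/18 - 44) = 6*(-791/18) = -791/3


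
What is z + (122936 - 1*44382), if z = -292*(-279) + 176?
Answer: 160198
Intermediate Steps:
z = 81644 (z = 81468 + 176 = 81644)
z + (122936 - 1*44382) = 81644 + (122936 - 1*44382) = 81644 + (122936 - 44382) = 81644 + 78554 = 160198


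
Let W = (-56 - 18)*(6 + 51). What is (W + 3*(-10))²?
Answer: 18045504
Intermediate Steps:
W = -4218 (W = -74*57 = -4218)
(W + 3*(-10))² = (-4218 + 3*(-10))² = (-4218 - 30)² = (-4248)² = 18045504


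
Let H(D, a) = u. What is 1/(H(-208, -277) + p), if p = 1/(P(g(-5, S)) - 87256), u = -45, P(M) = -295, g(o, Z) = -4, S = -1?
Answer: -87551/3939796 ≈ -0.022222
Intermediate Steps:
H(D, a) = -45
p = -1/87551 (p = 1/(-295 - 87256) = 1/(-87551) = -1/87551 ≈ -1.1422e-5)
1/(H(-208, -277) + p) = 1/(-45 - 1/87551) = 1/(-3939796/87551) = -87551/3939796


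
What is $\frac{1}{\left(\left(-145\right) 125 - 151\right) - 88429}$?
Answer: $- \frac{1}{106705} \approx -9.3716 \cdot 10^{-6}$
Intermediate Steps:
$\frac{1}{\left(\left(-145\right) 125 - 151\right) - 88429} = \frac{1}{\left(-18125 - 151\right) - 88429} = \frac{1}{-18276 - 88429} = \frac{1}{-106705} = - \frac{1}{106705}$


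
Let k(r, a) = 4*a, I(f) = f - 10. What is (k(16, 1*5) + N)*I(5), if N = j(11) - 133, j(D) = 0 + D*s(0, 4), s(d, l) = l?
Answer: 345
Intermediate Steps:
j(D) = 4*D (j(D) = 0 + D*4 = 0 + 4*D = 4*D)
I(f) = -10 + f
N = -89 (N = 4*11 - 133 = 44 - 133 = -89)
(k(16, 1*5) + N)*I(5) = (4*(1*5) - 89)*(-10 + 5) = (4*5 - 89)*(-5) = (20 - 89)*(-5) = -69*(-5) = 345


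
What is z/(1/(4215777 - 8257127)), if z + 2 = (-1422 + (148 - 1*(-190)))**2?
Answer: -4748804482900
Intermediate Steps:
z = 1175054 (z = -2 + (-1422 + (148 - 1*(-190)))**2 = -2 + (-1422 + (148 + 190))**2 = -2 + (-1422 + 338)**2 = -2 + (-1084)**2 = -2 + 1175056 = 1175054)
z/(1/(4215777 - 8257127)) = 1175054/(1/(4215777 - 8257127)) = 1175054/(1/(-4041350)) = 1175054/(-1/4041350) = 1175054*(-4041350) = -4748804482900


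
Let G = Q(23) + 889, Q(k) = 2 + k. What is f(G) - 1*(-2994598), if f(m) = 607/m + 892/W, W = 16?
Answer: 5474228269/1828 ≈ 2.9947e+6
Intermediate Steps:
G = 914 (G = (2 + 23) + 889 = 25 + 889 = 914)
f(m) = 223/4 + 607/m (f(m) = 607/m + 892/16 = 607/m + 892*(1/16) = 607/m + 223/4 = 223/4 + 607/m)
f(G) - 1*(-2994598) = (223/4 + 607/914) - 1*(-2994598) = (223/4 + 607*(1/914)) + 2994598 = (223/4 + 607/914) + 2994598 = 103125/1828 + 2994598 = 5474228269/1828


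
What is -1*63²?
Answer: -3969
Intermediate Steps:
-1*63² = -1*3969 = -3969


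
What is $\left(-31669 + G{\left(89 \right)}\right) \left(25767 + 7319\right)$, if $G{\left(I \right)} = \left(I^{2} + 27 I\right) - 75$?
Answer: $-708702120$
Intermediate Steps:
$G{\left(I \right)} = -75 + I^{2} + 27 I$
$\left(-31669 + G{\left(89 \right)}\right) \left(25767 + 7319\right) = \left(-31669 + \left(-75 + 89^{2} + 27 \cdot 89\right)\right) \left(25767 + 7319\right) = \left(-31669 + \left(-75 + 7921 + 2403\right)\right) 33086 = \left(-31669 + 10249\right) 33086 = \left(-21420\right) 33086 = -708702120$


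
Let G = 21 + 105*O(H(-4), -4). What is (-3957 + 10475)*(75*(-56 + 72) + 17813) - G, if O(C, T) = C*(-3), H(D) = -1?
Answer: 123926398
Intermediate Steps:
O(C, T) = -3*C
G = 336 (G = 21 + 105*(-3*(-1)) = 21 + 105*3 = 21 + 315 = 336)
(-3957 + 10475)*(75*(-56 + 72) + 17813) - G = (-3957 + 10475)*(75*(-56 + 72) + 17813) - 1*336 = 6518*(75*16 + 17813) - 336 = 6518*(1200 + 17813) - 336 = 6518*19013 - 336 = 123926734 - 336 = 123926398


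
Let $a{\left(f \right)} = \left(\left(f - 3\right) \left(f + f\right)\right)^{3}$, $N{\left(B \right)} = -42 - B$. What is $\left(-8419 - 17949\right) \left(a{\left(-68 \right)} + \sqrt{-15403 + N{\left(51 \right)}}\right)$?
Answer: $-23739357531865088 - 52736 i \sqrt{3874} \approx -2.3739 \cdot 10^{16} - 3.2824 \cdot 10^{6} i$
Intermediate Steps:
$a{\left(f \right)} = 8 f^{3} \left(-3 + f\right)^{3}$ ($a{\left(f \right)} = \left(\left(-3 + f\right) 2 f\right)^{3} = \left(2 f \left(-3 + f\right)\right)^{3} = 8 f^{3} \left(-3 + f\right)^{3}$)
$\left(-8419 - 17949\right) \left(a{\left(-68 \right)} + \sqrt{-15403 + N{\left(51 \right)}}\right) = \left(-8419 - 17949\right) \left(8 \left(-68\right)^{3} \left(-3 - 68\right)^{3} + \sqrt{-15403 - 93}\right) = - 26368 \left(8 \left(-314432\right) \left(-71\right)^{3} + \sqrt{-15403 - 93}\right) = - 26368 \left(8 \left(-314432\right) \left(-357911\right) + \sqrt{-15403 - 93}\right) = - 26368 \left(900309372416 + \sqrt{-15496}\right) = - 26368 \left(900309372416 + 2 i \sqrt{3874}\right) = -23739357531865088 - 52736 i \sqrt{3874}$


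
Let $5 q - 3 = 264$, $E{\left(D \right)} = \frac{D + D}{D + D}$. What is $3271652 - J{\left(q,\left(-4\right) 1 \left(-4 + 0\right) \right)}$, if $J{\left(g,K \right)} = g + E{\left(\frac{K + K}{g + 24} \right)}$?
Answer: $\frac{16357988}{5} \approx 3.2716 \cdot 10^{6}$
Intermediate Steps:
$E{\left(D \right)} = 1$ ($E{\left(D \right)} = \frac{2 D}{2 D} = 2 D \frac{1}{2 D} = 1$)
$q = \frac{267}{5}$ ($q = \frac{3}{5} + \frac{1}{5} \cdot 264 = \frac{3}{5} + \frac{264}{5} = \frac{267}{5} \approx 53.4$)
$J{\left(g,K \right)} = 1 + g$ ($J{\left(g,K \right)} = g + 1 = 1 + g$)
$3271652 - J{\left(q,\left(-4\right) 1 \left(-4 + 0\right) \right)} = 3271652 - \left(1 + \frac{267}{5}\right) = 3271652 - \frac{272}{5} = \frac{16357988}{5}$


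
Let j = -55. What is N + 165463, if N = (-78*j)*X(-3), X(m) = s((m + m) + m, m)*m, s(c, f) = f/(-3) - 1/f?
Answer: 148303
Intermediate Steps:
s(c, f) = -1/f - f/3 (s(c, f) = f*(-⅓) - 1/f = -f/3 - 1/f = -1/f - f/3)
X(m) = m*(-1/m - m/3) (X(m) = (-1/m - m/3)*m = m*(-1/m - m/3))
N = -17160 (N = (-78*(-55))*(-1 - ⅓*(-3)²) = 4290*(-1 - ⅓*9) = 4290*(-1 - 3) = 4290*(-4) = -17160)
N + 165463 = -17160 + 165463 = 148303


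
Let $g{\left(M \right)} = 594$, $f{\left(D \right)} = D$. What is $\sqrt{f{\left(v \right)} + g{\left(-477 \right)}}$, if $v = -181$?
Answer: $\sqrt{413} \approx 20.322$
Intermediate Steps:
$\sqrt{f{\left(v \right)} + g{\left(-477 \right)}} = \sqrt{-181 + 594} = \sqrt{413}$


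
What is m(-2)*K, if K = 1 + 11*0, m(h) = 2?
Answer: 2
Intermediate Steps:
K = 1 (K = 1 + 0 = 1)
m(-2)*K = 2*1 = 2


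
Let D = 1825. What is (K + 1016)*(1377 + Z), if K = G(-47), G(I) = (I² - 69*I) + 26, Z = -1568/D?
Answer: 16309401758/1825 ≈ 8.9367e+6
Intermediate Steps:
Z = -1568/1825 ≈ -0.85918
G(I) = 26 + I² - 69*I
K = 5478 (K = 26 + (-47)² - 69*(-47) = 26 + 2209 + 3243 = 5478)
(K + 1016)*(1377 + Z) = (5478 + 1016)*(1377 - 1568/1825) = 6494*(2511457/1825) = 16309401758/1825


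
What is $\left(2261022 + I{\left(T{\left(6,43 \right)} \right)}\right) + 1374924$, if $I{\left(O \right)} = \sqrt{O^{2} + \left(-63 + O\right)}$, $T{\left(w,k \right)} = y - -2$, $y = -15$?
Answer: $3635946 + \sqrt{93} \approx 3.636 \cdot 10^{6}$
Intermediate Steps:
$T{\left(w,k \right)} = -13$ ($T{\left(w,k \right)} = -15 - -2 = -15 + 2 = -13$)
$I{\left(O \right)} = \sqrt{-63 + O + O^{2}}$
$\left(2261022 + I{\left(T{\left(6,43 \right)} \right)}\right) + 1374924 = \left(2261022 + \sqrt{-63 - 13 + \left(-13\right)^{2}}\right) + 1374924 = \left(2261022 + \sqrt{-63 - 13 + 169}\right) + 1374924 = \left(2261022 + \sqrt{93}\right) + 1374924 = 3635946 + \sqrt{93}$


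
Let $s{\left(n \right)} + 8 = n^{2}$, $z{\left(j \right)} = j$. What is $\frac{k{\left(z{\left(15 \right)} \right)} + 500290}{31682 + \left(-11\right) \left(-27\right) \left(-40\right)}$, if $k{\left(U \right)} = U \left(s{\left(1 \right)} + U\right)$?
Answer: $\frac{250205}{9901} \approx 25.271$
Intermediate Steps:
$s{\left(n \right)} = -8 + n^{2}$
$k{\left(U \right)} = U \left(-7 + U\right)$ ($k{\left(U \right)} = U \left(\left(-8 + 1^{2}\right) + U\right) = U \left(\left(-8 + 1\right) + U\right) = U \left(-7 + U\right)$)
$\frac{k{\left(z{\left(15 \right)} \right)} + 500290}{31682 + \left(-11\right) \left(-27\right) \left(-40\right)} = \frac{15 \left(-7 + 15\right) + 500290}{31682 + \left(-11\right) \left(-27\right) \left(-40\right)} = \frac{15 \cdot 8 + 500290}{31682 + 297 \left(-40\right)} = \frac{120 + 500290}{31682 - 11880} = \frac{500410}{19802} = 500410 \cdot \frac{1}{19802} = \frac{250205}{9901}$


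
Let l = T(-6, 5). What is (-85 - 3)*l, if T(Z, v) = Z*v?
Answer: 2640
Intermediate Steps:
l = -30 (l = -6*5 = -30)
(-85 - 3)*l = (-85 - 3)*(-30) = -88*(-30) = 2640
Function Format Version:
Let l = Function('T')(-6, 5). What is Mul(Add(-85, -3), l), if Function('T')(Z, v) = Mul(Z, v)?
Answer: 2640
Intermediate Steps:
l = -30 (l = Mul(-6, 5) = -30)
Mul(Add(-85, -3), l) = Mul(Add(-85, -3), -30) = Mul(-88, -30) = 2640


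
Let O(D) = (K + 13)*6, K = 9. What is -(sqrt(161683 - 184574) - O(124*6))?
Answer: 132 - I*sqrt(22891) ≈ 132.0 - 151.3*I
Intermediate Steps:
O(D) = 132 (O(D) = (9 + 13)*6 = 22*6 = 132)
-(sqrt(161683 - 184574) - O(124*6)) = -(sqrt(161683 - 184574) - 1*132) = -(sqrt(-22891) - 132) = -(I*sqrt(22891) - 132) = -(-132 + I*sqrt(22891)) = 132 - I*sqrt(22891)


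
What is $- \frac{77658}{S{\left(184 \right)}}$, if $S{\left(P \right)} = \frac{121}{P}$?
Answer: $- \frac{14289072}{121} \approx -1.1809 \cdot 10^{5}$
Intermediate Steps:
$- \frac{77658}{S{\left(184 \right)}} = - \frac{77658}{121 \cdot \frac{1}{184}} = - \frac{77658}{\frac{121}{184}} = \left(-77658\right) \frac{184}{121} = - \frac{14289072}{121}$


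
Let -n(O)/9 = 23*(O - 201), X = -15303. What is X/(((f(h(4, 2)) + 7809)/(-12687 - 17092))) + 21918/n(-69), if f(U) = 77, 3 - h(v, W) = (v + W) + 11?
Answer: 4244949172213/73458090 ≈ 57787.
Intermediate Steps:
h(v, W) = -8 - W - v (h(v, W) = 3 - ((v + W) + 11) = 3 - ((W + v) + 11) = 3 - (11 + W + v) = 3 + (-11 - W - v) = -8 - W - v)
n(O) = 41607 - 207*O (n(O) = -207*(O - 201) = -207*(-201 + O) = -9*(-4623 + 23*O) = 41607 - 207*O)
X/(((f(h(4, 2)) + 7809)/(-12687 - 17092))) + 21918/n(-69) = -15303*(-12687 - 17092)/(77 + 7809) + 21918/(41607 - 207*(-69)) = -15303/(7886/(-29779)) + 21918/(41607 + 14283) = -15303/(7886*(-1/29779)) + 21918/55890 = -15303/(-7886/29779) + 21918*(1/55890) = -15303*(-29779/7886) + 3653/9315 = 455708037/7886 + 3653/9315 = 4244949172213/73458090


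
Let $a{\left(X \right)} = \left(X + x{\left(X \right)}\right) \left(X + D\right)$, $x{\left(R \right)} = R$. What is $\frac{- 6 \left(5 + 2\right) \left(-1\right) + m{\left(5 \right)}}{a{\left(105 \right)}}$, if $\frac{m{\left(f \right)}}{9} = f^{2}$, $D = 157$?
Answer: $\frac{89}{18340} \approx 0.0048528$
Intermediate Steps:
$m{\left(f \right)} = 9 f^{2}$
$a{\left(X \right)} = 2 X \left(157 + X\right)$ ($a{\left(X \right)} = \left(X + X\right) \left(X + 157\right) = 2 X \left(157 + X\right)$)
$\frac{- 6 \left(5 + 2\right) \left(-1\right) + m{\left(5 \right)}}{a{\left(105 \right)}} = \frac{- 6 \left(5 + 2\right) \left(-1\right) + 9 \cdot 5^{2}}{2 \cdot 105 \left(157 + 105\right)} = \frac{\left(-6\right) 7 \left(-1\right) + 9 \cdot 25}{2 \cdot 105 \cdot 262} = \frac{\left(-42\right) \left(-1\right) + 225}{55020} = \left(42 + 225\right) \frac{1}{55020} = 267 \cdot \frac{1}{55020} = \frac{89}{18340}$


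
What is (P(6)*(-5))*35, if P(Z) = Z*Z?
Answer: -6300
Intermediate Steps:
P(Z) = Z²
(P(6)*(-5))*35 = (6²*(-5))*35 = (36*(-5))*35 = -180*35 = -6300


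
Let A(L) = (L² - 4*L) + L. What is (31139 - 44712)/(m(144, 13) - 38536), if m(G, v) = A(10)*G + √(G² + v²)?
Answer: 386233288/809723031 + 13573*√20905/809723031 ≈ 0.47942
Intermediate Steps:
A(L) = L² - 3*L
m(G, v) = √(G² + v²) + 70*G (m(G, v) = (10*(-3 + 10))*G + √(G² + v²) = (10*7)*G + √(G² + v²) = 70*G + √(G² + v²) = √(G² + v²) + 70*G)
(31139 - 44712)/(m(144, 13) - 38536) = (31139 - 44712)/((√(144² + 13²) + 70*144) - 38536) = -13573/((√(20736 + 169) + 10080) - 38536) = -13573/((√20905 + 10080) - 38536) = -13573/((10080 + √20905) - 38536) = -13573/(-28456 + √20905)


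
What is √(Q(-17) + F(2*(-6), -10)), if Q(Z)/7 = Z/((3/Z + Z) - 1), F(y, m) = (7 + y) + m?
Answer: 2*I*√201777/309 ≈ 2.9074*I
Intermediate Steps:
F(y, m) = 7 + m + y
Q(Z) = 7*Z/(-1 + Z + 3/Z) (Q(Z) = 7*(Z/((3/Z + Z) - 1)) = 7*(Z/((Z + 3/Z) - 1)) = 7*(Z/(-1 + Z + 3/Z)) = 7*Z/(-1 + Z + 3/Z))
√(Q(-17) + F(2*(-6), -10)) = √(7*(-17)²/(3 + (-17)² - 1*(-17)) + (7 - 10 + 2*(-6))) = √(7*289/(3 + 289 + 17) + (7 - 10 - 12)) = √(7*289/309 - 15) = √(7*289*(1/309) - 15) = √(2023/309 - 15) = √(-2612/309) = 2*I*√201777/309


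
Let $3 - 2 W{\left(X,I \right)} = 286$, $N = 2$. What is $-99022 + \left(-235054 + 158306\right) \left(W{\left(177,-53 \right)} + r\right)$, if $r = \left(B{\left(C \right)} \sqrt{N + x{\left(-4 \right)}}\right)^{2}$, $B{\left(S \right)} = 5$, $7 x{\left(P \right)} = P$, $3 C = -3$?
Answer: $8019820$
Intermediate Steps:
$C = -1$ ($C = \frac{1}{3} \left(-3\right) = -1$)
$x{\left(P \right)} = \frac{P}{7}$
$W{\left(X,I \right)} = - \frac{283}{2}$ ($W{\left(X,I \right)} = \frac{3}{2} - 143 = - \frac{283}{2}$)
$r = \frac{250}{7}$ ($r = \left(5 \sqrt{2 + \frac{1}{7} \left(-4\right)}\right)^{2} = \left(5 \sqrt{2 - \frac{4}{7}}\right)^{2} = \left(5 \sqrt{\frac{10}{7}}\right)^{2} = \left(5 \frac{\sqrt{70}}{7}\right)^{2} = \left(\frac{5 \sqrt{70}}{7}\right)^{2} = \frac{250}{7} \approx 35.714$)
$-99022 + \left(-235054 + 158306\right) \left(W{\left(177,-53 \right)} + r\right) = -99022 + \left(-235054 + 158306\right) \left(- \frac{283}{2} + \frac{250}{7}\right) = -99022 - -8118842 = -99022 + 8118842 = 8019820$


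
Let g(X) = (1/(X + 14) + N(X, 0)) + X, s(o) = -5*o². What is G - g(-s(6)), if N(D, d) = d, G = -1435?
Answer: -313311/194 ≈ -1615.0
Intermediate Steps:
g(X) = X + 1/(14 + X) (g(X) = (1/(X + 14) + 0) + X = (1/(14 + X) + 0) + X = 1/(14 + X) + X = X + 1/(14 + X))
G - g(-s(6)) = -1435 - (1 + (-(-5)*6²)² + 14*(-(-5)*6²))/(14 - (-5)*6²) = -1435 - (1 + (-(-5)*36)² + 14*(-(-5)*36))/(14 - (-5)*36) = -1435 - (1 + (-1*(-180))² + 14*(-1*(-180)))/(14 - 1*(-180)) = -1435 - (1 + 180² + 14*180)/(14 + 180) = -1435 - (1 + 32400 + 2520)/194 = -1435 - 34921/194 = -313311/194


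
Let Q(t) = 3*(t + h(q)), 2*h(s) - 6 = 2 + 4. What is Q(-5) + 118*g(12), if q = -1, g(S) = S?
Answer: 1419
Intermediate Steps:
h(s) = 6 (h(s) = 3 + (2 + 4)/2 = 3 + (½)*6 = 3 + 3 = 6)
Q(t) = 18 + 3*t (Q(t) = 3*(t + 6) = 3*(6 + t) = 18 + 3*t)
Q(-5) + 118*g(12) = (18 + 3*(-5)) + 118*12 = (18 - 15) + 1416 = 3 + 1416 = 1419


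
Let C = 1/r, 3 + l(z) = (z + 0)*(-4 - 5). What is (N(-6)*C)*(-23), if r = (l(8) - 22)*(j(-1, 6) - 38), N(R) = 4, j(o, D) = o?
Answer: -92/3783 ≈ -0.024319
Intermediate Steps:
l(z) = -3 - 9*z (l(z) = -3 + (z + 0)*(-4 - 5) = -3 + z*(-9) = -3 - 9*z)
r = 3783 (r = ((-3 - 9*8) - 22)*(-1 - 38) = ((-3 - 72) - 22)*(-39) = (-75 - 22)*(-39) = -97*(-39) = 3783)
C = 1/3783 ≈ 0.00026434
(N(-6)*C)*(-23) = (4*(1/3783))*(-23) = (4/3783)*(-23) = -92/3783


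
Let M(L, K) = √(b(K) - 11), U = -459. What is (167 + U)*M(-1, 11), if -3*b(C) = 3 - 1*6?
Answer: -292*I*√10 ≈ -923.38*I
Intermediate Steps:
b(C) = 1 (b(C) = -(3 - 1*6)/3 = -(3 - 6)/3 = -⅓*(-3) = 1)
M(L, K) = I*√10 (M(L, K) = √(1 - 11) = √(-10) = I*√10)
(167 + U)*M(-1, 11) = (167 - 459)*(I*√10) = -292*I*√10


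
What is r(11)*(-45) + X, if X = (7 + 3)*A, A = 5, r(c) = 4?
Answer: -130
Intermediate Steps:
X = 50 (X = (7 + 3)*5 = 10*5 = 50)
r(11)*(-45) + X = 4*(-45) + 50 = -180 + 50 = -130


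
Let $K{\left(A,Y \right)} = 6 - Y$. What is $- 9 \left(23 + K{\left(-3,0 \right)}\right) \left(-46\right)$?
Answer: $12006$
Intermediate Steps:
$- 9 \left(23 + K{\left(-3,0 \right)}\right) \left(-46\right) = - 9 \left(23 + \left(6 - 0\right)\right) \left(-46\right) = - 9 \left(23 + \left(6 + 0\right)\right) \left(-46\right) = - 9 \left(23 + 6\right) \left(-46\right) = \left(-9\right) 29 \left(-46\right) = \left(-261\right) \left(-46\right) = 12006$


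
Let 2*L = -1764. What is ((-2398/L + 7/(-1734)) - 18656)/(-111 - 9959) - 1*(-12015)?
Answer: 6169026269599/513364572 ≈ 12017.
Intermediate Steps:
L = -882 (L = (½)*(-1764) = -882)
((-2398/L + 7/(-1734)) - 18656)/(-111 - 9959) - 1*(-12015) = ((-2398/(-882) + 7/(-1734)) - 18656)/(-111 - 9959) - 1*(-12015) = ((-2398*(-1/882) + 7*(-1/1734)) - 18656)/(-10070) + 12015 = ((1199/441 - 7/1734) - 18656)*(-1/10070) + 12015 = (691993/254898 - 18656)*(-1/10070) + 12015 = -4754685095/254898*(-1/10070) + 12015 = 950937019/513364572 + 12015 = 6169026269599/513364572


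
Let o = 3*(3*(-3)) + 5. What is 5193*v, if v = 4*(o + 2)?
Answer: -415440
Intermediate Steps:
o = -22 (o = 3*(-9) + 5 = -27 + 5 = -22)
v = -80 (v = 4*(-22 + 2) = 4*(-20) = -80)
5193*v = 5193*(-80) = -415440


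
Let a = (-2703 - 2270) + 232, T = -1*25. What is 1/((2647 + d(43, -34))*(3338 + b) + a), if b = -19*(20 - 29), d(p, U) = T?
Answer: 1/9195857 ≈ 1.0874e-7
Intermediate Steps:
T = -25
d(p, U) = -25
b = 171 (b = -19*(-9) = 171)
a = -4741 (a = -4973 + 232 = -4741)
1/((2647 + d(43, -34))*(3338 + b) + a) = 1/((2647 - 25)*(3338 + 171) - 4741) = 1/(2622*3509 - 4741) = 1/(9200598 - 4741) = 1/9195857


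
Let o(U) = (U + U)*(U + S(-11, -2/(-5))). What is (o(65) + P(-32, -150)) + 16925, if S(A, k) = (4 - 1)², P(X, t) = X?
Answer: 26513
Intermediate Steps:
S(A, k) = 9 (S(A, k) = 3² = 9)
o(U) = 2*U*(9 + U) (o(U) = (U + U)*(U + 9) = (2*U)*(9 + U) = 2*U*(9 + U))
(o(65) + P(-32, -150)) + 16925 = (2*65*(9 + 65) - 32) + 16925 = (2*65*74 - 32) + 16925 = (9620 - 32) + 16925 = 9588 + 16925 = 26513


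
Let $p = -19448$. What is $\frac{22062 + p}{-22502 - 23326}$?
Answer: $- \frac{1307}{22914} \approx -0.057039$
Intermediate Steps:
$\frac{22062 + p}{-22502 - 23326} = \frac{22062 - 19448}{-22502 - 23326} = \frac{2614}{-22502 - 23326} = \frac{2614}{-45828} = 2614 \left(- \frac{1}{45828}\right) = - \frac{1307}{22914}$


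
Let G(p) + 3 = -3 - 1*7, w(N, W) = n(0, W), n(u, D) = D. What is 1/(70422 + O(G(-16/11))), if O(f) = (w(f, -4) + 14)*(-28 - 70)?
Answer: 1/69442 ≈ 1.4401e-5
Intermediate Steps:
w(N, W) = W
G(p) = -13 (G(p) = -3 + (-3 - 1*7) = -3 + (-3 - 7) = -3 - 10 = -13)
O(f) = -980 (O(f) = (-4 + 14)*(-28 - 70) = 10*(-98) = -980)
1/(70422 + O(G(-16/11))) = 1/(70422 - 980) = 1/69442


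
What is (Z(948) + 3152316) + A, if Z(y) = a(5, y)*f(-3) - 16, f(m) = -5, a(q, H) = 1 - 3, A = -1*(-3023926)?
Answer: 6176236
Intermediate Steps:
A = 3023926
a(q, H) = -2
Z(y) = -6 (Z(y) = -2*(-5) - 16 = 10 - 16 = -6)
(Z(948) + 3152316) + A = (-6 + 3152316) + 3023926 = 3152310 + 3023926 = 6176236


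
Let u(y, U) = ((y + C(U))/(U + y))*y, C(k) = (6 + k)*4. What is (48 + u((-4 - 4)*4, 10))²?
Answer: 1081600/121 ≈ 8938.8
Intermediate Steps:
C(k) = 24 + 4*k
u(y, U) = y*(24 + y + 4*U)/(U + y) (u(y, U) = ((y + (24 + 4*U))/(U + y))*y = ((24 + y + 4*U)/(U + y))*y = y*(24 + y + 4*U)/(U + y))
(48 + u((-4 - 4)*4, 10))² = (48 + ((-4 - 4)*4)*(24 + (-4 - 4)*4 + 4*10)/(10 + (-4 - 4)*4))² = (48 + (-8*4)*(24 - 8*4 + 40)/(10 - 8*4))² = (48 - 32*(24 - 32 + 40)/(10 - 32))² = (48 - 32*32/(-22))² = (48 - 32*(-1/22)*32)² = (48 + 512/11)² = (1040/11)² = 1081600/121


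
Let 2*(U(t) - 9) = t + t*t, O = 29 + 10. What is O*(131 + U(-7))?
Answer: 6279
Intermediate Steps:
O = 39
U(t) = 9 + t/2 + t²/2 (U(t) = 9 + (t + t*t)/2 = 9 + (t + t²)/2 = 9 + (t/2 + t²/2) = 9 + t/2 + t²/2)
O*(131 + U(-7)) = 39*(131 + (9 + (½)*(-7) + (½)*(-7)²)) = 39*(131 + (9 - 7/2 + (½)*49)) = 39*(131 + (9 - 7/2 + 49/2)) = 39*(131 + 30) = 39*161 = 6279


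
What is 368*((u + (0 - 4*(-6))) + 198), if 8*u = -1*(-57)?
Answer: 84318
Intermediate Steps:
u = 57/8 (u = (-1*(-57))/8 = (⅛)*57 = 57/8 ≈ 7.1250)
368*((u + (0 - 4*(-6))) + 198) = 368*((57/8 + (0 - 4*(-6))) + 198) = 368*((57/8 + (0 + 24)) + 198) = 368*((57/8 + 24) + 198) = 368*(249/8 + 198) = 368*(1833/8) = 84318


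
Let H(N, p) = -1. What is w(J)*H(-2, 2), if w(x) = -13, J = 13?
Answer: 13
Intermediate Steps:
w(J)*H(-2, 2) = -13*(-1) = 13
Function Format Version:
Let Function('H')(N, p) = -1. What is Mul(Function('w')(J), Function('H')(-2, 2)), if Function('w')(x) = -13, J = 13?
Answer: 13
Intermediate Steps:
Mul(Function('w')(J), Function('H')(-2, 2)) = Mul(-13, -1) = 13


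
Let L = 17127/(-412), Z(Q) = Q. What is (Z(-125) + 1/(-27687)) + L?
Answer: -1900076161/11407044 ≈ -166.57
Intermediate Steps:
L = -17127/412 (L = 17127*(-1/412) = -17127/412 ≈ -41.570)
(Z(-125) + 1/(-27687)) + L = (-125 + 1/(-27687)) - 17127/412 = (-125 - 1/27687) - 17127/412 = -3460876/27687 - 17127/412 = -1900076161/11407044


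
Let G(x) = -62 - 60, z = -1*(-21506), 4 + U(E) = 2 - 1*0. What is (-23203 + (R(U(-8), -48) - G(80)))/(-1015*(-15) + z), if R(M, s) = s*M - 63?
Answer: -23048/36731 ≈ -0.62748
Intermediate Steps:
U(E) = -2 (U(E) = -4 + (2 - 1*0) = -4 + (2 + 0) = -4 + 2 = -2)
R(M, s) = -63 + M*s (R(M, s) = M*s - 63 = -63 + M*s)
z = 21506
G(x) = -122
(-23203 + (R(U(-8), -48) - G(80)))/(-1015*(-15) + z) = (-23203 + ((-63 - 2*(-48)) - 1*(-122)))/(-1015*(-15) + 21506) = (-23203 + ((-63 + 96) + 122))/(15225 + 21506) = (-23203 + (33 + 122))/36731 = (-23203 + 155)*(1/36731) = -23048*1/36731 = -23048/36731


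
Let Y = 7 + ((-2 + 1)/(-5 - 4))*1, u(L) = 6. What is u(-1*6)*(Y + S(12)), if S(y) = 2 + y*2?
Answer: 596/3 ≈ 198.67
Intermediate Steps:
S(y) = 2 + 2*y
Y = 64/9 (Y = 7 - 1/(-9)*1 = 7 - 1*(-1/9)*1 = 7 + (1/9)*1 = 7 + 1/9 = 64/9 ≈ 7.1111)
u(-1*6)*(Y + S(12)) = 6*(64/9 + (2 + 2*12)) = 6*(64/9 + (2 + 24)) = 6*(64/9 + 26) = 6*(298/9) = 596/3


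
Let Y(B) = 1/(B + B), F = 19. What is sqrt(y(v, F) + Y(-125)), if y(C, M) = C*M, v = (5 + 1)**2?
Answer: sqrt(1709990)/50 ≈ 26.153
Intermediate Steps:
v = 36 (v = 6**2 = 36)
Y(B) = 1/(2*B)
sqrt(y(v, F) + Y(-125)) = sqrt(36*19 + (1/2)/(-125)) = sqrt(684 + (1/2)*(-1/125)) = sqrt(684 - 1/250) = sqrt(170999/250) = sqrt(1709990)/50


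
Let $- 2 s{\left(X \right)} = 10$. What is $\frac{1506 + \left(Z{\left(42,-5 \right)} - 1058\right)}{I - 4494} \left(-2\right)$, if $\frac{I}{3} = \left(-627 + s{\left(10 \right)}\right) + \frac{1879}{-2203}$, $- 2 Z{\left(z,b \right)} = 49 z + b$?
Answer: $- \frac{2548871}{14082807} \approx -0.18099$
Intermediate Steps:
$Z{\left(z,b \right)} = - \frac{49 z}{2} - \frac{b}{2}$ ($Z{\left(z,b \right)} = - \frac{49 z + b}{2} = - \frac{b + 49 z}{2} = - \frac{49 z}{2} - \frac{b}{2}$)
$s{\left(X \right)} = -5$ ($s{\left(X \right)} = \left(- \frac{1}{2}\right) 10 = -5$)
$I = - \frac{4182525}{2203}$ ($I = 3 \left(\left(-627 - 5\right) + \frac{1879}{-2203}\right) = 3 \left(-632 + 1879 \left(- \frac{1}{2203}\right)\right) = 3 \left(-632 - \frac{1879}{2203}\right) = 3 \left(- \frac{1394175}{2203}\right) = - \frac{4182525}{2203} \approx -1898.6$)
$\frac{1506 + \left(Z{\left(42,-5 \right)} - 1058\right)}{I - 4494} \left(-2\right) = \frac{1506 - \frac{4169}{2}}{- \frac{4182525}{2203} - 4494} \left(-2\right) = \frac{1506 + \left(\left(-1029 + \frac{5}{2}\right) - 1058\right)}{- \frac{14082807}{2203}} \left(-2\right) = \left(1506 - \frac{4169}{2}\right) \left(- \frac{2203}{14082807}\right) \left(-2\right) = \left(- \frac{1157}{2}\right) \left(- \frac{2203}{14082807}\right) \left(-2\right) = \frac{2548871}{28165614} \left(-2\right) = - \frac{2548871}{14082807}$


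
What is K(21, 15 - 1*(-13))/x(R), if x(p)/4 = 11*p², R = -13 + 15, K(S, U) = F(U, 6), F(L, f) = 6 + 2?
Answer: 1/22 ≈ 0.045455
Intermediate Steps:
F(L, f) = 8
K(S, U) = 8
R = 2
x(p) = 44*p² (x(p) = 4*(11*p²) = 44*p²)
K(21, 15 - 1*(-13))/x(R) = 8/((44*2²)) = 8/((44*4)) = 8/176 = 8*(1/176) = 1/22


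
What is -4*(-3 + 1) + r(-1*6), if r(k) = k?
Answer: 2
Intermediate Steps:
-4*(-3 + 1) + r(-1*6) = -4*(-3 + 1) - 1*6 = -4*(-2) - 6 = -2*(-4) - 6 = 8 - 6 = 2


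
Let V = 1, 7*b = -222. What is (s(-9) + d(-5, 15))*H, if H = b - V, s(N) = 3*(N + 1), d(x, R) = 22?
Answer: 458/7 ≈ 65.429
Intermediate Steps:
b = -222/7 (b = (⅐)*(-222) = -222/7 ≈ -31.714)
s(N) = 3 + 3*N (s(N) = 3*(1 + N) = 3 + 3*N)
H = -229/7 (H = -222/7 - 1*1 = -222/7 - 1 = -229/7 ≈ -32.714)
(s(-9) + d(-5, 15))*H = ((3 + 3*(-9)) + 22)*(-229/7) = ((3 - 27) + 22)*(-229/7) = (-24 + 22)*(-229/7) = -2*(-229/7) = 458/7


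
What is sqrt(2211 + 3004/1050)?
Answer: sqrt(24407817)/105 ≈ 47.052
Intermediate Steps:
sqrt(2211 + 3004/1050) = sqrt(2211 + 3004*(1/1050)) = sqrt(2211 + 1502/525) = sqrt(1162277/525) = sqrt(24407817)/105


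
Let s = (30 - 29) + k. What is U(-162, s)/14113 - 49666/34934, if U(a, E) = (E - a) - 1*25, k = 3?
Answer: -348005282/246511771 ≈ -1.4117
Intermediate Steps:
s = 4 (s = (30 - 29) + 3 = 1 + 3 = 4)
U(a, E) = -25 + E - a (U(a, E) = (E - a) - 25 = -25 + E - a)
U(-162, s)/14113 - 49666/34934 = (-25 + 4 - 1*(-162))/14113 - 49666/34934 = (-25 + 4 + 162)*(1/14113) - 49666*1/34934 = 141*(1/14113) - 24833/17467 = 141/14113 - 24833/17467 = -348005282/246511771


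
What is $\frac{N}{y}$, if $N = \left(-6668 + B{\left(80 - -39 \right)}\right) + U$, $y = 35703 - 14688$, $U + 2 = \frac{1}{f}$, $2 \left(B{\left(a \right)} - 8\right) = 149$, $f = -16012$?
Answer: $- \frac{105479051}{336492180} \approx -0.31347$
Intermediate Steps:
$B{\left(a \right)} = \frac{165}{2}$ ($B{\left(a \right)} = 8 + \frac{1}{2} \cdot 149 = 8 + \frac{149}{2} = \frac{165}{2}$)
$U = - \frac{32025}{16012}$ ($U = -2 + \frac{1}{-16012} = -2 - \frac{1}{16012} = - \frac{32025}{16012} \approx -2.0001$)
$y = 21015$ ($y = 35703 - 14688 = 21015$)
$N = - \frac{105479051}{16012}$ ($N = \left(-6668 + \frac{165}{2}\right) - \frac{32025}{16012} = - \frac{13171}{2} - \frac{32025}{16012} = - \frac{105479051}{16012} \approx -6587.5$)
$\frac{N}{y} = - \frac{105479051}{16012 \cdot 21015} = \left(- \frac{105479051}{16012}\right) \frac{1}{21015} = - \frac{105479051}{336492180}$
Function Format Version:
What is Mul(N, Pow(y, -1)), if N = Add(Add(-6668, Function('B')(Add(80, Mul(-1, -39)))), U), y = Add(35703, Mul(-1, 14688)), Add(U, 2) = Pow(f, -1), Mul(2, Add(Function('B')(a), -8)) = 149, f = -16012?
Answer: Rational(-105479051, 336492180) ≈ -0.31347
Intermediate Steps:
Function('B')(a) = Rational(165, 2) (Function('B')(a) = Add(8, Mul(Rational(1, 2), 149)) = Add(8, Rational(149, 2)) = Rational(165, 2))
U = Rational(-32025, 16012) (U = Add(-2, Pow(-16012, -1)) = Add(-2, Rational(-1, 16012)) = Rational(-32025, 16012) ≈ -2.0001)
y = 21015 (y = Add(35703, -14688) = 21015)
N = Rational(-105479051, 16012) (N = Add(Add(-6668, Rational(165, 2)), Rational(-32025, 16012)) = Add(Rational(-13171, 2), Rational(-32025, 16012)) = Rational(-105479051, 16012) ≈ -6587.5)
Mul(N, Pow(y, -1)) = Mul(Rational(-105479051, 16012), Pow(21015, -1)) = Mul(Rational(-105479051, 16012), Rational(1, 21015)) = Rational(-105479051, 336492180)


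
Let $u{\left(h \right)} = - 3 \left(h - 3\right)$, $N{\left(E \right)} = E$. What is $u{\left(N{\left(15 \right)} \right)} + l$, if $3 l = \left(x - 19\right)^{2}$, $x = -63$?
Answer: $\frac{6616}{3} \approx 2205.3$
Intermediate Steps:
$u{\left(h \right)} = 9 - 3 h$ ($u{\left(h \right)} = - 3 \left(-3 + h\right) = 9 - 3 h$)
$l = \frac{6724}{3}$ ($l = \frac{\left(-63 - 19\right)^{2}}{3} = \frac{\left(-82\right)^{2}}{3} = \frac{1}{3} \cdot 6724 = \frac{6724}{3} \approx 2241.3$)
$u{\left(N{\left(15 \right)} \right)} + l = \left(9 - 45\right) + \frac{6724}{3} = -36 + \frac{6724}{3} = \frac{6616}{3}$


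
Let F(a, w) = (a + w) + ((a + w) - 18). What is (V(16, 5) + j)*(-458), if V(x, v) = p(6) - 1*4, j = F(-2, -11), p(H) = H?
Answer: 19236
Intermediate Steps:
F(a, w) = -18 + 2*a + 2*w (F(a, w) = (a + w) + (-18 + a + w) = -18 + 2*a + 2*w)
j = -44 (j = -18 + 2*(-2) + 2*(-11) = -18 - 4 - 22 = -44)
V(x, v) = 2 (V(x, v) = 6 - 1*4 = 6 - 4 = 2)
(V(16, 5) + j)*(-458) = (2 - 44)*(-458) = -42*(-458) = 19236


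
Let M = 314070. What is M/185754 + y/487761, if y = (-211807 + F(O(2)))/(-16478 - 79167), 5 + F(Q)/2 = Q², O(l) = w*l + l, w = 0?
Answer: 814000102375452/481432066086785 ≈ 1.6908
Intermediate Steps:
O(l) = l (O(l) = 0*l + l = 0 + l = l)
F(Q) = -10 + 2*Q²
y = 211809/95645 (y = (-211807 + (-10 + 2*2²))/(-16478 - 79167) = (-211807 + (-10 + 2*4))/(-95645) = (-211807 + (-10 + 8))*(-1/95645) = (-211807 - 2)*(-1/95645) = -211809*(-1/95645) = 211809/95645 ≈ 2.2145)
M/185754 + y/487761 = 314070/185754 + (211809/95645)/487761 = 314070*(1/185754) + (211809/95645)*(1/487761) = 52345/30959 + 70603/15550633615 = 814000102375452/481432066086785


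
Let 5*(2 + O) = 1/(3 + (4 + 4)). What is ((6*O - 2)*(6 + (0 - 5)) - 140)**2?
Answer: 71639296/3025 ≈ 23682.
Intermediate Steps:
O = -109/55 (O = -2 + 1/(5*(3 + (4 + 4))) = -2 + 1/(5*(3 + 8)) = -2 + (1/5)/11 = -2 + (1/5)*(1/11) = -2 + 1/55 = -109/55 ≈ -1.9818)
((6*O - 2)*(6 + (0 - 5)) - 140)**2 = ((6*(-109/55) - 2)*(6 + (0 - 5)) - 140)**2 = ((-654/55 - 2)*(6 - 5) - 140)**2 = (-764/55*1 - 140)**2 = (-764/55 - 140)**2 = (-8464/55)**2 = 71639296/3025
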